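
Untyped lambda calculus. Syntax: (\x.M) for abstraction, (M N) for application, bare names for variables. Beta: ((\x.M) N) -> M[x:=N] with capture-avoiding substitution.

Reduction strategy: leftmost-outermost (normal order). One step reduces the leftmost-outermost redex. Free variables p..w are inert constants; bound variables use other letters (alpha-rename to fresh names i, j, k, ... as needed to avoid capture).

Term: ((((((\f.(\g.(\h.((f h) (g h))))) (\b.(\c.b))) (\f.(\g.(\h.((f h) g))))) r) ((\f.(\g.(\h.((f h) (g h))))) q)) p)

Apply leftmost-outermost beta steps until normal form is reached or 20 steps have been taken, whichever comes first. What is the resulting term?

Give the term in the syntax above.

Step 0: ((((((\f.(\g.(\h.((f h) (g h))))) (\b.(\c.b))) (\f.(\g.(\h.((f h) g))))) r) ((\f.(\g.(\h.((f h) (g h))))) q)) p)
Step 1: (((((\g.(\h.(((\b.(\c.b)) h) (g h)))) (\f.(\g.(\h.((f h) g))))) r) ((\f.(\g.(\h.((f h) (g h))))) q)) p)
Step 2: ((((\h.(((\b.(\c.b)) h) ((\f.(\g.(\h.((f h) g)))) h))) r) ((\f.(\g.(\h.((f h) (g h))))) q)) p)
Step 3: (((((\b.(\c.b)) r) ((\f.(\g.(\h.((f h) g)))) r)) ((\f.(\g.(\h.((f h) (g h))))) q)) p)
Step 4: ((((\c.r) ((\f.(\g.(\h.((f h) g)))) r)) ((\f.(\g.(\h.((f h) (g h))))) q)) p)
Step 5: ((r ((\f.(\g.(\h.((f h) (g h))))) q)) p)
Step 6: ((r (\g.(\h.((q h) (g h))))) p)

Answer: ((r (\g.(\h.((q h) (g h))))) p)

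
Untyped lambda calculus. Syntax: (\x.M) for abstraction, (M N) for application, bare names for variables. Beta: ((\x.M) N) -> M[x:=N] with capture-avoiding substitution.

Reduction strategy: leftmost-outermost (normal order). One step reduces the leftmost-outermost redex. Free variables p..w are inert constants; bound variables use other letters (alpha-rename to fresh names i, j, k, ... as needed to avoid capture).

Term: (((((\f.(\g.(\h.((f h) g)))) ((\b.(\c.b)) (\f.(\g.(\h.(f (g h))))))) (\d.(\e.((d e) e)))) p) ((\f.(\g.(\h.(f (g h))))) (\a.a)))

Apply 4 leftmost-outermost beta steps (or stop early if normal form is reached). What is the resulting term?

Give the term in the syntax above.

Answer: ((((\c.(\f.(\g.(\h.(f (g h)))))) p) (\d.(\e.((d e) e)))) ((\f.(\g.(\h.(f (g h))))) (\a.a)))

Derivation:
Step 0: (((((\f.(\g.(\h.((f h) g)))) ((\b.(\c.b)) (\f.(\g.(\h.(f (g h))))))) (\d.(\e.((d e) e)))) p) ((\f.(\g.(\h.(f (g h))))) (\a.a)))
Step 1: ((((\g.(\h.((((\b.(\c.b)) (\f.(\g.(\h.(f (g h)))))) h) g))) (\d.(\e.((d e) e)))) p) ((\f.(\g.(\h.(f (g h))))) (\a.a)))
Step 2: (((\h.((((\b.(\c.b)) (\f.(\g.(\h.(f (g h)))))) h) (\d.(\e.((d e) e))))) p) ((\f.(\g.(\h.(f (g h))))) (\a.a)))
Step 3: (((((\b.(\c.b)) (\f.(\g.(\h.(f (g h)))))) p) (\d.(\e.((d e) e)))) ((\f.(\g.(\h.(f (g h))))) (\a.a)))
Step 4: ((((\c.(\f.(\g.(\h.(f (g h)))))) p) (\d.(\e.((d e) e)))) ((\f.(\g.(\h.(f (g h))))) (\a.a)))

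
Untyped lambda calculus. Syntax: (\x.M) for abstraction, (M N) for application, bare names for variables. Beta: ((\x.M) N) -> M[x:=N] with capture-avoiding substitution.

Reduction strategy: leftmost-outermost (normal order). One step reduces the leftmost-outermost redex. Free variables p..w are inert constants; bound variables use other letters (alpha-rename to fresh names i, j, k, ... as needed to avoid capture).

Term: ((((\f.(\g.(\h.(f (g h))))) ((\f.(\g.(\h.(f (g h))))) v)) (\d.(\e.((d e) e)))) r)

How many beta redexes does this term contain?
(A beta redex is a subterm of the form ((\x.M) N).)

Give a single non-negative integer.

Term: ((((\f.(\g.(\h.(f (g h))))) ((\f.(\g.(\h.(f (g h))))) v)) (\d.(\e.((d e) e)))) r)
  Redex: ((\f.(\g.(\h.(f (g h))))) ((\f.(\g.(\h.(f (g h))))) v))
  Redex: ((\f.(\g.(\h.(f (g h))))) v)
Total redexes: 2

Answer: 2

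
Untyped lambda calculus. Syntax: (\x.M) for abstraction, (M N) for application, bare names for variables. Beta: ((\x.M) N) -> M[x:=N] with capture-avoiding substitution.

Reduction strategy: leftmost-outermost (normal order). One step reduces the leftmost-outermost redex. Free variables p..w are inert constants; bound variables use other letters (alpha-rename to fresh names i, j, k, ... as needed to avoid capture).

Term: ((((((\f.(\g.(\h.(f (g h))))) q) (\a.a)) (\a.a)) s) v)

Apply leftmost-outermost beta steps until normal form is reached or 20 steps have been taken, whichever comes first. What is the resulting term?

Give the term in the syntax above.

Answer: (((q (\a.a)) s) v)

Derivation:
Step 0: ((((((\f.(\g.(\h.(f (g h))))) q) (\a.a)) (\a.a)) s) v)
Step 1: (((((\g.(\h.(q (g h)))) (\a.a)) (\a.a)) s) v)
Step 2: ((((\h.(q ((\a.a) h))) (\a.a)) s) v)
Step 3: (((q ((\a.a) (\a.a))) s) v)
Step 4: (((q (\a.a)) s) v)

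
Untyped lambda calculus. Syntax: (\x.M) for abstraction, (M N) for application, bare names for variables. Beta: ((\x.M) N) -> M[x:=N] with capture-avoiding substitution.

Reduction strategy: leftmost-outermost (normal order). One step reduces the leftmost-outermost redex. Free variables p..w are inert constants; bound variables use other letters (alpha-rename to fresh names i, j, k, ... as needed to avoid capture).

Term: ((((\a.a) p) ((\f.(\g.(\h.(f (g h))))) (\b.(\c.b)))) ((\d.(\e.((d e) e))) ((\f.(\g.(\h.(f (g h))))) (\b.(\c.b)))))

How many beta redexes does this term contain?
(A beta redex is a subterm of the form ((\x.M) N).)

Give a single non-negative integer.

Term: ((((\a.a) p) ((\f.(\g.(\h.(f (g h))))) (\b.(\c.b)))) ((\d.(\e.((d e) e))) ((\f.(\g.(\h.(f (g h))))) (\b.(\c.b)))))
  Redex: ((\a.a) p)
  Redex: ((\f.(\g.(\h.(f (g h))))) (\b.(\c.b)))
  Redex: ((\d.(\e.((d e) e))) ((\f.(\g.(\h.(f (g h))))) (\b.(\c.b))))
  Redex: ((\f.(\g.(\h.(f (g h))))) (\b.(\c.b)))
Total redexes: 4

Answer: 4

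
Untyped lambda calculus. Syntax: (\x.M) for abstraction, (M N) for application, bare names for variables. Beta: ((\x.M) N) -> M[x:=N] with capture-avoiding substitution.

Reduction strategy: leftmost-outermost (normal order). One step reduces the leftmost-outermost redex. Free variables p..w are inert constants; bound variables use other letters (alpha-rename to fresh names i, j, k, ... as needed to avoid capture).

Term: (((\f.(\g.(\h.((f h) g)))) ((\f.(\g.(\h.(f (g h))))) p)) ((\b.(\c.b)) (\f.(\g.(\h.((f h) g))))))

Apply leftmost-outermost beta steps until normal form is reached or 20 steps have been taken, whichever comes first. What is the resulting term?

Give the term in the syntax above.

Answer: (\h.(p (h (\c.(\f.(\g.(\h.((f h) g))))))))

Derivation:
Step 0: (((\f.(\g.(\h.((f h) g)))) ((\f.(\g.(\h.(f (g h))))) p)) ((\b.(\c.b)) (\f.(\g.(\h.((f h) g))))))
Step 1: ((\g.(\h.((((\f.(\g.(\h.(f (g h))))) p) h) g))) ((\b.(\c.b)) (\f.(\g.(\h.((f h) g))))))
Step 2: (\h.((((\f.(\g.(\h.(f (g h))))) p) h) ((\b.(\c.b)) (\f.(\g.(\h.((f h) g)))))))
Step 3: (\h.(((\g.(\h.(p (g h)))) h) ((\b.(\c.b)) (\f.(\g.(\h.((f h) g)))))))
Step 4: (\h.((\i.(p (h i))) ((\b.(\c.b)) (\f.(\g.(\h.((f h) g)))))))
Step 5: (\h.(p (h ((\b.(\c.b)) (\f.(\g.(\h.((f h) g))))))))
Step 6: (\h.(p (h (\c.(\f.(\g.(\h.((f h) g))))))))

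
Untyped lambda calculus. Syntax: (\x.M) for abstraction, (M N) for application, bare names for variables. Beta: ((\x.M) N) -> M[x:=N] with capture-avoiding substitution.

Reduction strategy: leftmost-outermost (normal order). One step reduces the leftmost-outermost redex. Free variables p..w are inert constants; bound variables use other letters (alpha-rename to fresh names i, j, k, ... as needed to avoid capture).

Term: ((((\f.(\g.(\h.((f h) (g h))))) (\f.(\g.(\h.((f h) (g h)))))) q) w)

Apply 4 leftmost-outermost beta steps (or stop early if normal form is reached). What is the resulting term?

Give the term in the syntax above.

Answer: ((\g.(\h.((w h) (g h)))) (q w))

Derivation:
Step 0: ((((\f.(\g.(\h.((f h) (g h))))) (\f.(\g.(\h.((f h) (g h)))))) q) w)
Step 1: (((\g.(\h.(((\f.(\g.(\h.((f h) (g h))))) h) (g h)))) q) w)
Step 2: ((\h.(((\f.(\g.(\h.((f h) (g h))))) h) (q h))) w)
Step 3: (((\f.(\g.(\h.((f h) (g h))))) w) (q w))
Step 4: ((\g.(\h.((w h) (g h)))) (q w))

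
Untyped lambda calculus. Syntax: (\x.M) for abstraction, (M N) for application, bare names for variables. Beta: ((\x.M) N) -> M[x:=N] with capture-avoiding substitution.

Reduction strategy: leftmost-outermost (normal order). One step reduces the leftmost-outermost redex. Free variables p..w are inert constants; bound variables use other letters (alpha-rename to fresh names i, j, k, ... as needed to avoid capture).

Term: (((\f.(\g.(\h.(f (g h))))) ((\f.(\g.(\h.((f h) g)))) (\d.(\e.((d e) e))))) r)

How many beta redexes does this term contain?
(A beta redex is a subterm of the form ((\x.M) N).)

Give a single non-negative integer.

Answer: 2

Derivation:
Term: (((\f.(\g.(\h.(f (g h))))) ((\f.(\g.(\h.((f h) g)))) (\d.(\e.((d e) e))))) r)
  Redex: ((\f.(\g.(\h.(f (g h))))) ((\f.(\g.(\h.((f h) g)))) (\d.(\e.((d e) e)))))
  Redex: ((\f.(\g.(\h.((f h) g)))) (\d.(\e.((d e) e))))
Total redexes: 2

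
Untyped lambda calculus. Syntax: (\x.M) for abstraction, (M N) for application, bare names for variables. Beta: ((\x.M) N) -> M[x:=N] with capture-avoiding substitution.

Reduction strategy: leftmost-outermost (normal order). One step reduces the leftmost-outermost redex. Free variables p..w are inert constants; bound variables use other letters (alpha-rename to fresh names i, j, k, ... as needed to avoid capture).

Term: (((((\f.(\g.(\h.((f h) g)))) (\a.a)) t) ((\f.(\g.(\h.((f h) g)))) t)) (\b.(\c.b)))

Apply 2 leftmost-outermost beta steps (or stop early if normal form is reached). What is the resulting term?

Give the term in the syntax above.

Answer: (((\h.(((\a.a) h) t)) ((\f.(\g.(\h.((f h) g)))) t)) (\b.(\c.b)))

Derivation:
Step 0: (((((\f.(\g.(\h.((f h) g)))) (\a.a)) t) ((\f.(\g.(\h.((f h) g)))) t)) (\b.(\c.b)))
Step 1: ((((\g.(\h.(((\a.a) h) g))) t) ((\f.(\g.(\h.((f h) g)))) t)) (\b.(\c.b)))
Step 2: (((\h.(((\a.a) h) t)) ((\f.(\g.(\h.((f h) g)))) t)) (\b.(\c.b)))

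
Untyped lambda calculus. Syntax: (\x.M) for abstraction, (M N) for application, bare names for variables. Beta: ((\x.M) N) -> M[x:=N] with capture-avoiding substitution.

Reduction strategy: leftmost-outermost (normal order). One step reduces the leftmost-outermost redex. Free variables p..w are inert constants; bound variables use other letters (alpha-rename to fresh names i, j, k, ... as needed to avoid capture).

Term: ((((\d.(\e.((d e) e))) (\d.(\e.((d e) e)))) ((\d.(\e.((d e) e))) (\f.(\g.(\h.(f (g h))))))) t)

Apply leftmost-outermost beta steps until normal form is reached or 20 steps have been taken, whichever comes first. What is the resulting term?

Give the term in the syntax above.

Step 0: ((((\d.(\e.((d e) e))) (\d.(\e.((d e) e)))) ((\d.(\e.((d e) e))) (\f.(\g.(\h.(f (g h))))))) t)
Step 1: (((\e.(((\d.(\e.((d e) e))) e) e)) ((\d.(\e.((d e) e))) (\f.(\g.(\h.(f (g h))))))) t)
Step 2: ((((\d.(\e.((d e) e))) ((\d.(\e.((d e) e))) (\f.(\g.(\h.(f (g h))))))) ((\d.(\e.((d e) e))) (\f.(\g.(\h.(f (g h))))))) t)
Step 3: (((\e.((((\d.(\e.((d e) e))) (\f.(\g.(\h.(f (g h)))))) e) e)) ((\d.(\e.((d e) e))) (\f.(\g.(\h.(f (g h))))))) t)
Step 4: (((((\d.(\e.((d e) e))) (\f.(\g.(\h.(f (g h)))))) ((\d.(\e.((d e) e))) (\f.(\g.(\h.(f (g h))))))) ((\d.(\e.((d e) e))) (\f.(\g.(\h.(f (g h))))))) t)
Step 5: ((((\e.(((\f.(\g.(\h.(f (g h))))) e) e)) ((\d.(\e.((d e) e))) (\f.(\g.(\h.(f (g h))))))) ((\d.(\e.((d e) e))) (\f.(\g.(\h.(f (g h))))))) t)
Step 6: (((((\f.(\g.(\h.(f (g h))))) ((\d.(\e.((d e) e))) (\f.(\g.(\h.(f (g h))))))) ((\d.(\e.((d e) e))) (\f.(\g.(\h.(f (g h))))))) ((\d.(\e.((d e) e))) (\f.(\g.(\h.(f (g h))))))) t)
Step 7: ((((\g.(\h.(((\d.(\e.((d e) e))) (\f.(\g.(\h.(f (g h)))))) (g h)))) ((\d.(\e.((d e) e))) (\f.(\g.(\h.(f (g h))))))) ((\d.(\e.((d e) e))) (\f.(\g.(\h.(f (g h))))))) t)
Step 8: (((\h.(((\d.(\e.((d e) e))) (\f.(\g.(\h.(f (g h)))))) (((\d.(\e.((d e) e))) (\f.(\g.(\h.(f (g h)))))) h))) ((\d.(\e.((d e) e))) (\f.(\g.(\h.(f (g h))))))) t)
Step 9: ((((\d.(\e.((d e) e))) (\f.(\g.(\h.(f (g h)))))) (((\d.(\e.((d e) e))) (\f.(\g.(\h.(f (g h)))))) ((\d.(\e.((d e) e))) (\f.(\g.(\h.(f (g h)))))))) t)
Step 10: (((\e.(((\f.(\g.(\h.(f (g h))))) e) e)) (((\d.(\e.((d e) e))) (\f.(\g.(\h.(f (g h)))))) ((\d.(\e.((d e) e))) (\f.(\g.(\h.(f (g h)))))))) t)
Step 11: ((((\f.(\g.(\h.(f (g h))))) (((\d.(\e.((d e) e))) (\f.(\g.(\h.(f (g h)))))) ((\d.(\e.((d e) e))) (\f.(\g.(\h.(f (g h)))))))) (((\d.(\e.((d e) e))) (\f.(\g.(\h.(f (g h)))))) ((\d.(\e.((d e) e))) (\f.(\g.(\h.(f (g h)))))))) t)
Step 12: (((\g.(\h.((((\d.(\e.((d e) e))) (\f.(\g.(\h.(f (g h)))))) ((\d.(\e.((d e) e))) (\f.(\g.(\h.(f (g h))))))) (g h)))) (((\d.(\e.((d e) e))) (\f.(\g.(\h.(f (g h)))))) ((\d.(\e.((d e) e))) (\f.(\g.(\h.(f (g h)))))))) t)
Step 13: ((\h.((((\d.(\e.((d e) e))) (\f.(\g.(\h.(f (g h)))))) ((\d.(\e.((d e) e))) (\f.(\g.(\h.(f (g h))))))) ((((\d.(\e.((d e) e))) (\f.(\g.(\h.(f (g h)))))) ((\d.(\e.((d e) e))) (\f.(\g.(\h.(f (g h))))))) h))) t)
Step 14: ((((\d.(\e.((d e) e))) (\f.(\g.(\h.(f (g h)))))) ((\d.(\e.((d e) e))) (\f.(\g.(\h.(f (g h))))))) ((((\d.(\e.((d e) e))) (\f.(\g.(\h.(f (g h)))))) ((\d.(\e.((d e) e))) (\f.(\g.(\h.(f (g h))))))) t))
Step 15: (((\e.(((\f.(\g.(\h.(f (g h))))) e) e)) ((\d.(\e.((d e) e))) (\f.(\g.(\h.(f (g h))))))) ((((\d.(\e.((d e) e))) (\f.(\g.(\h.(f (g h)))))) ((\d.(\e.((d e) e))) (\f.(\g.(\h.(f (g h))))))) t))
Step 16: ((((\f.(\g.(\h.(f (g h))))) ((\d.(\e.((d e) e))) (\f.(\g.(\h.(f (g h))))))) ((\d.(\e.((d e) e))) (\f.(\g.(\h.(f (g h))))))) ((((\d.(\e.((d e) e))) (\f.(\g.(\h.(f (g h)))))) ((\d.(\e.((d e) e))) (\f.(\g.(\h.(f (g h))))))) t))
Step 17: (((\g.(\h.(((\d.(\e.((d e) e))) (\f.(\g.(\h.(f (g h)))))) (g h)))) ((\d.(\e.((d e) e))) (\f.(\g.(\h.(f (g h))))))) ((((\d.(\e.((d e) e))) (\f.(\g.(\h.(f (g h)))))) ((\d.(\e.((d e) e))) (\f.(\g.(\h.(f (g h))))))) t))
Step 18: ((\h.(((\d.(\e.((d e) e))) (\f.(\g.(\h.(f (g h)))))) (((\d.(\e.((d e) e))) (\f.(\g.(\h.(f (g h)))))) h))) ((((\d.(\e.((d e) e))) (\f.(\g.(\h.(f (g h)))))) ((\d.(\e.((d e) e))) (\f.(\g.(\h.(f (g h))))))) t))
Step 19: (((\d.(\e.((d e) e))) (\f.(\g.(\h.(f (g h)))))) (((\d.(\e.((d e) e))) (\f.(\g.(\h.(f (g h)))))) ((((\d.(\e.((d e) e))) (\f.(\g.(\h.(f (g h)))))) ((\d.(\e.((d e) e))) (\f.(\g.(\h.(f (g h))))))) t)))
Step 20: ((\e.(((\f.(\g.(\h.(f (g h))))) e) e)) (((\d.(\e.((d e) e))) (\f.(\g.(\h.(f (g h)))))) ((((\d.(\e.((d e) e))) (\f.(\g.(\h.(f (g h)))))) ((\d.(\e.((d e) e))) (\f.(\g.(\h.(f (g h))))))) t)))

Answer: ((\e.(((\f.(\g.(\h.(f (g h))))) e) e)) (((\d.(\e.((d e) e))) (\f.(\g.(\h.(f (g h)))))) ((((\d.(\e.((d e) e))) (\f.(\g.(\h.(f (g h)))))) ((\d.(\e.((d e) e))) (\f.(\g.(\h.(f (g h))))))) t)))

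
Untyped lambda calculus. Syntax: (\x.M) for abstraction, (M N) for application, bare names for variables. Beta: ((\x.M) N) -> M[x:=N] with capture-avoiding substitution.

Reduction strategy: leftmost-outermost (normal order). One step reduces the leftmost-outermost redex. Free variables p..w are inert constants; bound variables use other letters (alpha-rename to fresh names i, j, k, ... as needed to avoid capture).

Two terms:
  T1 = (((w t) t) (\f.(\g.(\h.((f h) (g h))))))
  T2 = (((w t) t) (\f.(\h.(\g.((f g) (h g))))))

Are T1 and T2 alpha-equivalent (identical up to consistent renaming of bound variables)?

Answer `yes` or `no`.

Answer: yes

Derivation:
Term 1: (((w t) t) (\f.(\g.(\h.((f h) (g h))))))
Term 2: (((w t) t) (\f.(\h.(\g.((f g) (h g))))))
Alpha-equivalence: compare structure up to binder renaming.
Result: True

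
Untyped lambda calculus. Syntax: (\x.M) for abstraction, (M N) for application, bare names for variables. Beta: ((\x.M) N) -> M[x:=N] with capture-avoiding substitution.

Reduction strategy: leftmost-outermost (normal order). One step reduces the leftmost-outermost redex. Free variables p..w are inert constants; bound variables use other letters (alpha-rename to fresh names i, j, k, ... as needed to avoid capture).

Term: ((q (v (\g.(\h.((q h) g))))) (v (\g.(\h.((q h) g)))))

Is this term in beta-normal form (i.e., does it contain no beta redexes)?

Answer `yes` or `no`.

Term: ((q (v (\g.(\h.((q h) g))))) (v (\g.(\h.((q h) g)))))
No beta redexes found.

Answer: yes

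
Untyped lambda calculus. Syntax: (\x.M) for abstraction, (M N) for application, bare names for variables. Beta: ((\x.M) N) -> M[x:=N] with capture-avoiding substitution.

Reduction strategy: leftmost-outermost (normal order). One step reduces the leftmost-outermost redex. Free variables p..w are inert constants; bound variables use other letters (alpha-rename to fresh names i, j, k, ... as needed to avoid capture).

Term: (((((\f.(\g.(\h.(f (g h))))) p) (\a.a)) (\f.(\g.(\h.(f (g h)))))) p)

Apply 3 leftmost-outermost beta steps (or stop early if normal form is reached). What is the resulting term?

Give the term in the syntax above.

Answer: ((p ((\a.a) (\f.(\g.(\h.(f (g h))))))) p)

Derivation:
Step 0: (((((\f.(\g.(\h.(f (g h))))) p) (\a.a)) (\f.(\g.(\h.(f (g h)))))) p)
Step 1: ((((\g.(\h.(p (g h)))) (\a.a)) (\f.(\g.(\h.(f (g h)))))) p)
Step 2: (((\h.(p ((\a.a) h))) (\f.(\g.(\h.(f (g h)))))) p)
Step 3: ((p ((\a.a) (\f.(\g.(\h.(f (g h))))))) p)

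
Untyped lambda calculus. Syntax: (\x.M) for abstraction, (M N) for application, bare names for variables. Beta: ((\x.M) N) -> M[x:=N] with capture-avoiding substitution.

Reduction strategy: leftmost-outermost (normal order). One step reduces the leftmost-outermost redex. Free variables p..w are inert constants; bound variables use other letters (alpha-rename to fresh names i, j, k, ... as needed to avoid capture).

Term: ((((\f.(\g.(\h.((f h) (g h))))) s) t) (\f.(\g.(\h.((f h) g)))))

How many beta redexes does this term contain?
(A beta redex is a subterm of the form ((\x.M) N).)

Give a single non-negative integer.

Term: ((((\f.(\g.(\h.((f h) (g h))))) s) t) (\f.(\g.(\h.((f h) g)))))
  Redex: ((\f.(\g.(\h.((f h) (g h))))) s)
Total redexes: 1

Answer: 1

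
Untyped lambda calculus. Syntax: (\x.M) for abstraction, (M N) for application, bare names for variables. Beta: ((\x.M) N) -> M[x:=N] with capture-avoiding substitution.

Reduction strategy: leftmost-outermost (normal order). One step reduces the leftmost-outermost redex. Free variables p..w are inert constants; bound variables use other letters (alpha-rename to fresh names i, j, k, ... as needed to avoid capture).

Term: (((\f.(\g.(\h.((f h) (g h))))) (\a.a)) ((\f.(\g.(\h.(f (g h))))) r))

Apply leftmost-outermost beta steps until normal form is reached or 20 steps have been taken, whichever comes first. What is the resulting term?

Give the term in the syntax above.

Step 0: (((\f.(\g.(\h.((f h) (g h))))) (\a.a)) ((\f.(\g.(\h.(f (g h))))) r))
Step 1: ((\g.(\h.(((\a.a) h) (g h)))) ((\f.(\g.(\h.(f (g h))))) r))
Step 2: (\h.(((\a.a) h) (((\f.(\g.(\h.(f (g h))))) r) h)))
Step 3: (\h.(h (((\f.(\g.(\h.(f (g h))))) r) h)))
Step 4: (\h.(h ((\g.(\h.(r (g h)))) h)))
Step 5: (\h.(h (\i.(r (h i)))))

Answer: (\h.(h (\i.(r (h i)))))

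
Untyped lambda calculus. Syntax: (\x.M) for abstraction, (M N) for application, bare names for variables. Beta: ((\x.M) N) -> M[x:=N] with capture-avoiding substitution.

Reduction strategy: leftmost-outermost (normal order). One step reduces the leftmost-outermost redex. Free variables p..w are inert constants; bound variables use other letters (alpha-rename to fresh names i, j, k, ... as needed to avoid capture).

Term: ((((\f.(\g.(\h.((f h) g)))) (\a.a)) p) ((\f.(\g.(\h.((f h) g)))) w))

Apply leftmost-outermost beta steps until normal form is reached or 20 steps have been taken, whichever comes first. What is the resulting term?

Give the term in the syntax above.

Answer: (\h.((w h) p))

Derivation:
Step 0: ((((\f.(\g.(\h.((f h) g)))) (\a.a)) p) ((\f.(\g.(\h.((f h) g)))) w))
Step 1: (((\g.(\h.(((\a.a) h) g))) p) ((\f.(\g.(\h.((f h) g)))) w))
Step 2: ((\h.(((\a.a) h) p)) ((\f.(\g.(\h.((f h) g)))) w))
Step 3: (((\a.a) ((\f.(\g.(\h.((f h) g)))) w)) p)
Step 4: (((\f.(\g.(\h.((f h) g)))) w) p)
Step 5: ((\g.(\h.((w h) g))) p)
Step 6: (\h.((w h) p))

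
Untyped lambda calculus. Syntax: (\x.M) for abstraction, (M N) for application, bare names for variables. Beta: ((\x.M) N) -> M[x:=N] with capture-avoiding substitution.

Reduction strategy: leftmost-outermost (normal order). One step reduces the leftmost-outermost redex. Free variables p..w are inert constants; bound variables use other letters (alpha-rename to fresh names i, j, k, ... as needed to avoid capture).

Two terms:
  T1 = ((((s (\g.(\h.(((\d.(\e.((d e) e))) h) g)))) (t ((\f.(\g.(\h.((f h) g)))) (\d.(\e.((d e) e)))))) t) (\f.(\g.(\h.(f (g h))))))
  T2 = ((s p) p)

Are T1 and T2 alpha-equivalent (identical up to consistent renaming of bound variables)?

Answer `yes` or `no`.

Term 1: ((((s (\g.(\h.(((\d.(\e.((d e) e))) h) g)))) (t ((\f.(\g.(\h.((f h) g)))) (\d.(\e.((d e) e)))))) t) (\f.(\g.(\h.(f (g h))))))
Term 2: ((s p) p)
Alpha-equivalence: compare structure up to binder renaming.
Result: False

Answer: no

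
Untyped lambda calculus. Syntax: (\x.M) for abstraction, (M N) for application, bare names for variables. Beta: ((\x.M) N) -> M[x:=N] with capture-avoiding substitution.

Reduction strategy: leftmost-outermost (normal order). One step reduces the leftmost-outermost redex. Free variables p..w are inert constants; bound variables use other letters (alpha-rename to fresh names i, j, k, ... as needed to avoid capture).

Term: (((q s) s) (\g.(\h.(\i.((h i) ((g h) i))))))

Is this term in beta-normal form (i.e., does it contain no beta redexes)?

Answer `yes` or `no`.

Term: (((q s) s) (\g.(\h.(\i.((h i) ((g h) i))))))
No beta redexes found.

Answer: yes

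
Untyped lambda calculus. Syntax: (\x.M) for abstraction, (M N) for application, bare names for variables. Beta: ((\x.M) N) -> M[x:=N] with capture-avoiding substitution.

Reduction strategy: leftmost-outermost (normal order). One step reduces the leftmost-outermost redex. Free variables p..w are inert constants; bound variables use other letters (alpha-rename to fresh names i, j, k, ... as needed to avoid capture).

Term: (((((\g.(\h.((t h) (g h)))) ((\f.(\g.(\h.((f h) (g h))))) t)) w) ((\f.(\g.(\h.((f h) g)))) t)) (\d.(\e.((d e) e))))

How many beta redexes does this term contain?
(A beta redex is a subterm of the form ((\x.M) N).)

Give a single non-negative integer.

Term: (((((\g.(\h.((t h) (g h)))) ((\f.(\g.(\h.((f h) (g h))))) t)) w) ((\f.(\g.(\h.((f h) g)))) t)) (\d.(\e.((d e) e))))
  Redex: ((\g.(\h.((t h) (g h)))) ((\f.(\g.(\h.((f h) (g h))))) t))
  Redex: ((\f.(\g.(\h.((f h) (g h))))) t)
  Redex: ((\f.(\g.(\h.((f h) g)))) t)
Total redexes: 3

Answer: 3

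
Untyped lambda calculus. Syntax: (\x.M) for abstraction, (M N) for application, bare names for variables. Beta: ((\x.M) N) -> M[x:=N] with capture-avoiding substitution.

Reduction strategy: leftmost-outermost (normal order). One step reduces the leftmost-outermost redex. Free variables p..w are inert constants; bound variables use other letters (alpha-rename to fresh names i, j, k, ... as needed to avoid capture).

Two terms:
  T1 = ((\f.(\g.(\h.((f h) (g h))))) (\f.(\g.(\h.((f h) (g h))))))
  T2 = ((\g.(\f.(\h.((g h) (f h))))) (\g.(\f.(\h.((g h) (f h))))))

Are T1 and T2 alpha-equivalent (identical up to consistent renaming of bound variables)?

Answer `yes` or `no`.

Term 1: ((\f.(\g.(\h.((f h) (g h))))) (\f.(\g.(\h.((f h) (g h))))))
Term 2: ((\g.(\f.(\h.((g h) (f h))))) (\g.(\f.(\h.((g h) (f h))))))
Alpha-equivalence: compare structure up to binder renaming.
Result: True

Answer: yes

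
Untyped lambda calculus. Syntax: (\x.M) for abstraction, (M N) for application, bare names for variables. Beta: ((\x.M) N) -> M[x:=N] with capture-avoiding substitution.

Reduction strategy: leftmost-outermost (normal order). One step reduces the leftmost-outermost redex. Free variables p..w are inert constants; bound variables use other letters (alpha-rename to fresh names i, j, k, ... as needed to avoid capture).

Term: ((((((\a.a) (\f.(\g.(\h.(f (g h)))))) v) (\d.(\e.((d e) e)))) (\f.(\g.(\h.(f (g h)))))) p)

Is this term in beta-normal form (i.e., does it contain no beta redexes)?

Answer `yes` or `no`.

Term: ((((((\a.a) (\f.(\g.(\h.(f (g h)))))) v) (\d.(\e.((d e) e)))) (\f.(\g.(\h.(f (g h)))))) p)
Found 1 beta redex(es).

Answer: no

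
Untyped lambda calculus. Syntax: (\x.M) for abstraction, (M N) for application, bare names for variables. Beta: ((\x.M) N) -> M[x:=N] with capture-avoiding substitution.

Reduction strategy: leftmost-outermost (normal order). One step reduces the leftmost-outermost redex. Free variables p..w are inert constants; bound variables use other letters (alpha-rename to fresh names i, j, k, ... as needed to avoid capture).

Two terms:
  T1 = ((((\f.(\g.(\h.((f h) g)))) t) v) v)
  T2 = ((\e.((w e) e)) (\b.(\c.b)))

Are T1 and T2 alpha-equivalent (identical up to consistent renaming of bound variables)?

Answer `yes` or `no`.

Answer: no

Derivation:
Term 1: ((((\f.(\g.(\h.((f h) g)))) t) v) v)
Term 2: ((\e.((w e) e)) (\b.(\c.b)))
Alpha-equivalence: compare structure up to binder renaming.
Result: False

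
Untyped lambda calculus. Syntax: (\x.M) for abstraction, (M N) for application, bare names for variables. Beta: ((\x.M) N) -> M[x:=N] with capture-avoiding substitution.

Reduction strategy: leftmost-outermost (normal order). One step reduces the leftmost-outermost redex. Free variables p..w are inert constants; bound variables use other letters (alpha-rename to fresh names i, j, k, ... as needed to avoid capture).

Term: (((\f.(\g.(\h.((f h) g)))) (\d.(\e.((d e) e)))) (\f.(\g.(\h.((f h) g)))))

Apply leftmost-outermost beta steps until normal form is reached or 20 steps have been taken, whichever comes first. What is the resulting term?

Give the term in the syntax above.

Answer: (\h.((h (\f.(\g.(\h.((f h) g))))) (\f.(\g.(\h.((f h) g))))))

Derivation:
Step 0: (((\f.(\g.(\h.((f h) g)))) (\d.(\e.((d e) e)))) (\f.(\g.(\h.((f h) g)))))
Step 1: ((\g.(\h.(((\d.(\e.((d e) e))) h) g))) (\f.(\g.(\h.((f h) g)))))
Step 2: (\h.(((\d.(\e.((d e) e))) h) (\f.(\g.(\h.((f h) g))))))
Step 3: (\h.((\e.((h e) e)) (\f.(\g.(\h.((f h) g))))))
Step 4: (\h.((h (\f.(\g.(\h.((f h) g))))) (\f.(\g.(\h.((f h) g))))))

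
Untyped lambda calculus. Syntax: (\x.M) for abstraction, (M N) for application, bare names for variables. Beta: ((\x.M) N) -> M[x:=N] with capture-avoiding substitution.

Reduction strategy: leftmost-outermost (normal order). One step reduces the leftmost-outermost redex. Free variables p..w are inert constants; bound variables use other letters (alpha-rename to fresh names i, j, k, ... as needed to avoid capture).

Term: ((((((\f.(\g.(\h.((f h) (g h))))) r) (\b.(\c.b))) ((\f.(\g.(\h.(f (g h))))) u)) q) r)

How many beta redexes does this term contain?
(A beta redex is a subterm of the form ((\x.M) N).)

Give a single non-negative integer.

Term: ((((((\f.(\g.(\h.((f h) (g h))))) r) (\b.(\c.b))) ((\f.(\g.(\h.(f (g h))))) u)) q) r)
  Redex: ((\f.(\g.(\h.((f h) (g h))))) r)
  Redex: ((\f.(\g.(\h.(f (g h))))) u)
Total redexes: 2

Answer: 2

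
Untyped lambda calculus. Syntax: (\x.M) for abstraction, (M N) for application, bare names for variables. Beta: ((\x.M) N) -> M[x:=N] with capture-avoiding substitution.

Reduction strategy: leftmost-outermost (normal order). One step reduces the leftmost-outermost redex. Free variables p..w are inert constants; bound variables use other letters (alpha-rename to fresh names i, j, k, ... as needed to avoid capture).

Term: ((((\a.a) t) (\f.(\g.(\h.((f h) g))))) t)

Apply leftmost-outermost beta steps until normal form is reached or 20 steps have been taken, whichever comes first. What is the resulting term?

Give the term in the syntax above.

Step 0: ((((\a.a) t) (\f.(\g.(\h.((f h) g))))) t)
Step 1: ((t (\f.(\g.(\h.((f h) g))))) t)

Answer: ((t (\f.(\g.(\h.((f h) g))))) t)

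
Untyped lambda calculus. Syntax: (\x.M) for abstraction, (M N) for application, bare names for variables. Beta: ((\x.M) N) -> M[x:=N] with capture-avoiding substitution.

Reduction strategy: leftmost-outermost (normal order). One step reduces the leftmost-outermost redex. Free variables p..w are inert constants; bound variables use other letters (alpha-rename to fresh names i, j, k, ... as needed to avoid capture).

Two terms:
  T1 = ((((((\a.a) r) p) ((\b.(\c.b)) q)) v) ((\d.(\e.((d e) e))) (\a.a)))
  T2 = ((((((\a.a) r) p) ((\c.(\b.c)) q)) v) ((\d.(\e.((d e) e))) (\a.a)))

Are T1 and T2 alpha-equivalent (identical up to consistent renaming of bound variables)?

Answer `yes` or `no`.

Term 1: ((((((\a.a) r) p) ((\b.(\c.b)) q)) v) ((\d.(\e.((d e) e))) (\a.a)))
Term 2: ((((((\a.a) r) p) ((\c.(\b.c)) q)) v) ((\d.(\e.((d e) e))) (\a.a)))
Alpha-equivalence: compare structure up to binder renaming.
Result: True

Answer: yes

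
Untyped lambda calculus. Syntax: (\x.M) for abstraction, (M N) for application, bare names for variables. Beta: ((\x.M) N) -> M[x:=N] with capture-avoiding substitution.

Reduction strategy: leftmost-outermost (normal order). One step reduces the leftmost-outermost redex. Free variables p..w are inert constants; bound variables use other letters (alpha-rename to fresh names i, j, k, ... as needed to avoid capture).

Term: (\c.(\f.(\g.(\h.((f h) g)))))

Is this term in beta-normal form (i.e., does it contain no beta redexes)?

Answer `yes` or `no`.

Answer: yes

Derivation:
Term: (\c.(\f.(\g.(\h.((f h) g)))))
No beta redexes found.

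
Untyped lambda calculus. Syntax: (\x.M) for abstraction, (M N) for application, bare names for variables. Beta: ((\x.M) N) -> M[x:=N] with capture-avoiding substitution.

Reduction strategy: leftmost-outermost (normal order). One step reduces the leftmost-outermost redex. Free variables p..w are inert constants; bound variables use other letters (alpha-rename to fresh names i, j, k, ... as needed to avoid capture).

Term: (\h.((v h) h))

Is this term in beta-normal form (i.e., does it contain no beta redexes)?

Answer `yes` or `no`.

Term: (\h.((v h) h))
No beta redexes found.

Answer: yes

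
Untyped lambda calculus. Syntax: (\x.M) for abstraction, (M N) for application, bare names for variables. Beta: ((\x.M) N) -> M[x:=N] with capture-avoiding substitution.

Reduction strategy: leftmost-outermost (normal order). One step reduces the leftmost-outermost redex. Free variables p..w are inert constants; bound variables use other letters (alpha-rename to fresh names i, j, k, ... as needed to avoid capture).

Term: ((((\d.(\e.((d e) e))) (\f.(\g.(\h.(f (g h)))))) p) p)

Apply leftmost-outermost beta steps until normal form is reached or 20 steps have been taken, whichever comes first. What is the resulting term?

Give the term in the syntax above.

Step 0: ((((\d.(\e.((d e) e))) (\f.(\g.(\h.(f (g h)))))) p) p)
Step 1: (((\e.(((\f.(\g.(\h.(f (g h))))) e) e)) p) p)
Step 2: ((((\f.(\g.(\h.(f (g h))))) p) p) p)
Step 3: (((\g.(\h.(p (g h)))) p) p)
Step 4: ((\h.(p (p h))) p)
Step 5: (p (p p))

Answer: (p (p p))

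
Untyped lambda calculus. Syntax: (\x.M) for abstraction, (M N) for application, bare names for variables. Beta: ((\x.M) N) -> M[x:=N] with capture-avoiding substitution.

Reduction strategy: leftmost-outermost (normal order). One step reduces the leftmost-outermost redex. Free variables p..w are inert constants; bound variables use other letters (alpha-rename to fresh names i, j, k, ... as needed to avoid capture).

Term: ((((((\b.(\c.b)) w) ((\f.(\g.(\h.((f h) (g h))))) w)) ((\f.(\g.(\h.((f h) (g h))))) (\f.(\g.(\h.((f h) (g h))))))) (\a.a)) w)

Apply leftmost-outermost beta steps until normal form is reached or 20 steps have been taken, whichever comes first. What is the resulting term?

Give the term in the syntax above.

Answer: (((w (\g.(\h.(\i.((h i) ((g h) i)))))) (\a.a)) w)

Derivation:
Step 0: ((((((\b.(\c.b)) w) ((\f.(\g.(\h.((f h) (g h))))) w)) ((\f.(\g.(\h.((f h) (g h))))) (\f.(\g.(\h.((f h) (g h))))))) (\a.a)) w)
Step 1: (((((\c.w) ((\f.(\g.(\h.((f h) (g h))))) w)) ((\f.(\g.(\h.((f h) (g h))))) (\f.(\g.(\h.((f h) (g h))))))) (\a.a)) w)
Step 2: (((w ((\f.(\g.(\h.((f h) (g h))))) (\f.(\g.(\h.((f h) (g h))))))) (\a.a)) w)
Step 3: (((w (\g.(\h.(((\f.(\g.(\h.((f h) (g h))))) h) (g h))))) (\a.a)) w)
Step 4: (((w (\g.(\h.((\g.(\i.((h i) (g i)))) (g h))))) (\a.a)) w)
Step 5: (((w (\g.(\h.(\i.((h i) ((g h) i)))))) (\a.a)) w)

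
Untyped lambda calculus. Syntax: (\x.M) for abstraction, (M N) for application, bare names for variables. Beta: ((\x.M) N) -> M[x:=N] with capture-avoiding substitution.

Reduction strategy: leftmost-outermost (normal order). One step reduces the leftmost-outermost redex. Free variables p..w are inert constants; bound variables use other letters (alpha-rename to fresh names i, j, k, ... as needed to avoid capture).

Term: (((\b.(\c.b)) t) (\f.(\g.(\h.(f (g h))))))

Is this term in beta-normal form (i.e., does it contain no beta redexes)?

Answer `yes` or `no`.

Answer: no

Derivation:
Term: (((\b.(\c.b)) t) (\f.(\g.(\h.(f (g h))))))
Found 1 beta redex(es).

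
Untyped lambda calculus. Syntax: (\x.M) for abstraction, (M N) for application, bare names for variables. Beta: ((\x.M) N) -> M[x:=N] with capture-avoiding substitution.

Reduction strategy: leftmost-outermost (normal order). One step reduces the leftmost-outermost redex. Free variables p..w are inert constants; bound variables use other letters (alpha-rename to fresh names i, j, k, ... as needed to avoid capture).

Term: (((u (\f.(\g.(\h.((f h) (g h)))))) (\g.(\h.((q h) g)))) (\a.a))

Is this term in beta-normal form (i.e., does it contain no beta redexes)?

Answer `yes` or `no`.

Answer: yes

Derivation:
Term: (((u (\f.(\g.(\h.((f h) (g h)))))) (\g.(\h.((q h) g)))) (\a.a))
No beta redexes found.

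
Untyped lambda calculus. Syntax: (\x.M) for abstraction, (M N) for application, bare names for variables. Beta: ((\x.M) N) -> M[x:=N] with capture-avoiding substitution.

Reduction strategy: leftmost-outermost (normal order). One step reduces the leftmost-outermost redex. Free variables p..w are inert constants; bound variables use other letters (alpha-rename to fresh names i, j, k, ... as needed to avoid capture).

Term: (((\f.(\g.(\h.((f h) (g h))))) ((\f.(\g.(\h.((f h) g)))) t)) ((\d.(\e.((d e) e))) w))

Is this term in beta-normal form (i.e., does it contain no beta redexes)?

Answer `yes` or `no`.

Answer: no

Derivation:
Term: (((\f.(\g.(\h.((f h) (g h))))) ((\f.(\g.(\h.((f h) g)))) t)) ((\d.(\e.((d e) e))) w))
Found 3 beta redex(es).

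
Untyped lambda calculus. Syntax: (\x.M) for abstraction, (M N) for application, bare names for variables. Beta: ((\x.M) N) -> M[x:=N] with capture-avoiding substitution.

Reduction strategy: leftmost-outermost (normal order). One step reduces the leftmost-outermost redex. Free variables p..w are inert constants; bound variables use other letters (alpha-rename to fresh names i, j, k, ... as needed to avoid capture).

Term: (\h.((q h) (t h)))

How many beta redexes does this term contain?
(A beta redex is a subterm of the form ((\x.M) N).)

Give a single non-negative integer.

Answer: 0

Derivation:
Term: (\h.((q h) (t h)))
  (no redexes)
Total redexes: 0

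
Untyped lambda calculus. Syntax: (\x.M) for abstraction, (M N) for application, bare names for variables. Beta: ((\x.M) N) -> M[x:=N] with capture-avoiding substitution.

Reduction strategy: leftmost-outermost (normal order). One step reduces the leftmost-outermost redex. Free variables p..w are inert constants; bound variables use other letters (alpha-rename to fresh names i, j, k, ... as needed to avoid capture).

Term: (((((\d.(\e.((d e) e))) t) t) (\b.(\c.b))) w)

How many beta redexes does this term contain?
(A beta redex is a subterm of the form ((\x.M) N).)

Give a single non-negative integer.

Term: (((((\d.(\e.((d e) e))) t) t) (\b.(\c.b))) w)
  Redex: ((\d.(\e.((d e) e))) t)
Total redexes: 1

Answer: 1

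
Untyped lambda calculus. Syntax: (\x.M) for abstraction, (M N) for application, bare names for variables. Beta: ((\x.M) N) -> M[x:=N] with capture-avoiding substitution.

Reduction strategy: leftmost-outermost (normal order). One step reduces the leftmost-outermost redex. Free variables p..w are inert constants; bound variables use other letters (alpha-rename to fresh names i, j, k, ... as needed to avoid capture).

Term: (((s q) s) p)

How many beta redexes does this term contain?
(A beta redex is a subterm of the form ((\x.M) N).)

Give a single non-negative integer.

Term: (((s q) s) p)
  (no redexes)
Total redexes: 0

Answer: 0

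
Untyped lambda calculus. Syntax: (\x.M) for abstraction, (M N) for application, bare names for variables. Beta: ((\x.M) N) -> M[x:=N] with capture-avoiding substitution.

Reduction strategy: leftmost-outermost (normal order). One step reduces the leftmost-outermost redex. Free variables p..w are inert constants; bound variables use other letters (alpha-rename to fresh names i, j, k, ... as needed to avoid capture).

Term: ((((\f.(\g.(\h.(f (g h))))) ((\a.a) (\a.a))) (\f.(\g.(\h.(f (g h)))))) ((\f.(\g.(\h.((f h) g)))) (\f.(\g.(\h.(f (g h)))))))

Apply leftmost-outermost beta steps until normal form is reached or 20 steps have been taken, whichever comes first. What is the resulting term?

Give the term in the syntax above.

Step 0: ((((\f.(\g.(\h.(f (g h))))) ((\a.a) (\a.a))) (\f.(\g.(\h.(f (g h)))))) ((\f.(\g.(\h.((f h) g)))) (\f.(\g.(\h.(f (g h)))))))
Step 1: (((\g.(\h.(((\a.a) (\a.a)) (g h)))) (\f.(\g.(\h.(f (g h)))))) ((\f.(\g.(\h.((f h) g)))) (\f.(\g.(\h.(f (g h)))))))
Step 2: ((\h.(((\a.a) (\a.a)) ((\f.(\g.(\h.(f (g h))))) h))) ((\f.(\g.(\h.((f h) g)))) (\f.(\g.(\h.(f (g h)))))))
Step 3: (((\a.a) (\a.a)) ((\f.(\g.(\h.(f (g h))))) ((\f.(\g.(\h.((f h) g)))) (\f.(\g.(\h.(f (g h))))))))
Step 4: ((\a.a) ((\f.(\g.(\h.(f (g h))))) ((\f.(\g.(\h.((f h) g)))) (\f.(\g.(\h.(f (g h))))))))
Step 5: ((\f.(\g.(\h.(f (g h))))) ((\f.(\g.(\h.((f h) g)))) (\f.(\g.(\h.(f (g h)))))))
Step 6: (\g.(\h.(((\f.(\g.(\h.((f h) g)))) (\f.(\g.(\h.(f (g h)))))) (g h))))
Step 7: (\g.(\h.((\g.(\h.(((\f.(\g.(\h.(f (g h))))) h) g))) (g h))))
Step 8: (\g.(\h.(\i.(((\f.(\g.(\h.(f (g h))))) i) (g h)))))
Step 9: (\g.(\h.(\i.((\g.(\h.(i (g h)))) (g h)))))
Step 10: (\g.(\h.(\i.(\j.(i ((g h) j))))))

Answer: (\g.(\h.(\i.(\j.(i ((g h) j))))))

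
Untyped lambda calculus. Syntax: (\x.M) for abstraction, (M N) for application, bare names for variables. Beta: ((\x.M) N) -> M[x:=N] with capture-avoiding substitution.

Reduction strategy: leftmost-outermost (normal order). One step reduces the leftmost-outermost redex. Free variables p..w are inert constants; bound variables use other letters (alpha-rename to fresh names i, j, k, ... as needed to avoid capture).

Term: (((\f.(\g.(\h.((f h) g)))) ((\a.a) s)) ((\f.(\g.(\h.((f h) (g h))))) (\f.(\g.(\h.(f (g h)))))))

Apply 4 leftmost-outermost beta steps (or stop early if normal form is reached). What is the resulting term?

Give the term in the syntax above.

Answer: (\h.((s h) (\g.(\h.(((\f.(\g.(\h.(f (g h))))) h) (g h))))))

Derivation:
Step 0: (((\f.(\g.(\h.((f h) g)))) ((\a.a) s)) ((\f.(\g.(\h.((f h) (g h))))) (\f.(\g.(\h.(f (g h)))))))
Step 1: ((\g.(\h.((((\a.a) s) h) g))) ((\f.(\g.(\h.((f h) (g h))))) (\f.(\g.(\h.(f (g h)))))))
Step 2: (\h.((((\a.a) s) h) ((\f.(\g.(\h.((f h) (g h))))) (\f.(\g.(\h.(f (g h))))))))
Step 3: (\h.((s h) ((\f.(\g.(\h.((f h) (g h))))) (\f.(\g.(\h.(f (g h))))))))
Step 4: (\h.((s h) (\g.(\h.(((\f.(\g.(\h.(f (g h))))) h) (g h))))))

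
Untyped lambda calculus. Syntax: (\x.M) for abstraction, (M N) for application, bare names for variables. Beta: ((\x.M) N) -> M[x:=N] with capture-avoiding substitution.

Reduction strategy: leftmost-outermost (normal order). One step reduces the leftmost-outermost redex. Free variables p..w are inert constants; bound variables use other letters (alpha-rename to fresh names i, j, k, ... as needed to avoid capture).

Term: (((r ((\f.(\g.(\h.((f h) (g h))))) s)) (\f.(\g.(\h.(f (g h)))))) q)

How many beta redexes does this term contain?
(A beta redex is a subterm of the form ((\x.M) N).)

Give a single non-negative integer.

Answer: 1

Derivation:
Term: (((r ((\f.(\g.(\h.((f h) (g h))))) s)) (\f.(\g.(\h.(f (g h)))))) q)
  Redex: ((\f.(\g.(\h.((f h) (g h))))) s)
Total redexes: 1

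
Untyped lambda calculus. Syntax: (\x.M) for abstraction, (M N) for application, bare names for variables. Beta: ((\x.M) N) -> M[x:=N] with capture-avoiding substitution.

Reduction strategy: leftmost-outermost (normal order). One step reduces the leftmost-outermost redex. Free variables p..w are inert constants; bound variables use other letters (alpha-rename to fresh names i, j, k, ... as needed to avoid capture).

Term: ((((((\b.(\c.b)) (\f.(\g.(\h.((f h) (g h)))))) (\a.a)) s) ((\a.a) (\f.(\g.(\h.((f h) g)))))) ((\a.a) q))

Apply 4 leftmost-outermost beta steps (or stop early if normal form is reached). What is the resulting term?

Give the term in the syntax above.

Answer: ((\h.((s h) (((\a.a) (\f.(\g.(\h.((f h) g))))) h))) ((\a.a) q))

Derivation:
Step 0: ((((((\b.(\c.b)) (\f.(\g.(\h.((f h) (g h)))))) (\a.a)) s) ((\a.a) (\f.(\g.(\h.((f h) g)))))) ((\a.a) q))
Step 1: (((((\c.(\f.(\g.(\h.((f h) (g h)))))) (\a.a)) s) ((\a.a) (\f.(\g.(\h.((f h) g)))))) ((\a.a) q))
Step 2: ((((\f.(\g.(\h.((f h) (g h))))) s) ((\a.a) (\f.(\g.(\h.((f h) g)))))) ((\a.a) q))
Step 3: (((\g.(\h.((s h) (g h)))) ((\a.a) (\f.(\g.(\h.((f h) g)))))) ((\a.a) q))
Step 4: ((\h.((s h) (((\a.a) (\f.(\g.(\h.((f h) g))))) h))) ((\a.a) q))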